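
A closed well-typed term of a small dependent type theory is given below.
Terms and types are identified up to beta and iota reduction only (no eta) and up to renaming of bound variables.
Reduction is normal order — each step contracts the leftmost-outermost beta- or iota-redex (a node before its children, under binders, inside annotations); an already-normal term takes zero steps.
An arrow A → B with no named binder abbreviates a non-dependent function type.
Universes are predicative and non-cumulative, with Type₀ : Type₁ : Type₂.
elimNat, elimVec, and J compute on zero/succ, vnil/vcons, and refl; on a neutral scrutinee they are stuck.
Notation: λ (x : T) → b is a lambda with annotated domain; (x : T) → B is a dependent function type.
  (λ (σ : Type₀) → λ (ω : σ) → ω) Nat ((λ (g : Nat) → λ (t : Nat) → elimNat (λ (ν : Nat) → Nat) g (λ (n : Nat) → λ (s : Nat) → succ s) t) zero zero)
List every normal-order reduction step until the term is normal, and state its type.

reduction (normal order):
  (λ (σ : Type₀) → λ (ω : σ) → ω) Nat ((λ (g : Nat) → λ (t : Nat) → elimNat (λ (ν : Nat) → Nat) g (λ (n : Nat) → λ (s : Nat) → succ s) t) zero zero)
  ~> (λ (σ : Nat) → σ) ((λ (ω : Nat) → λ (g : Nat) → elimNat (λ (t : Nat) → Nat) ω (λ (ν : Nat) → λ (n : Nat) → succ n) g) zero zero)
  ~> (λ (σ : Nat) → λ (ω : Nat) → elimNat (λ (g : Nat) → Nat) σ (λ (t : Nat) → λ (ν : Nat) → succ ν) ω) zero zero
  ~> (λ (σ : Nat) → elimNat (λ (ω : Nat) → Nat) zero (λ (g : Nat) → λ (t : Nat) → succ t) σ) zero
  ~> elimNat (λ (σ : Nat) → Nat) zero (λ (ω : Nat) → λ (g : Nat) → succ g) zero
  ~> zero
type:
  Nat


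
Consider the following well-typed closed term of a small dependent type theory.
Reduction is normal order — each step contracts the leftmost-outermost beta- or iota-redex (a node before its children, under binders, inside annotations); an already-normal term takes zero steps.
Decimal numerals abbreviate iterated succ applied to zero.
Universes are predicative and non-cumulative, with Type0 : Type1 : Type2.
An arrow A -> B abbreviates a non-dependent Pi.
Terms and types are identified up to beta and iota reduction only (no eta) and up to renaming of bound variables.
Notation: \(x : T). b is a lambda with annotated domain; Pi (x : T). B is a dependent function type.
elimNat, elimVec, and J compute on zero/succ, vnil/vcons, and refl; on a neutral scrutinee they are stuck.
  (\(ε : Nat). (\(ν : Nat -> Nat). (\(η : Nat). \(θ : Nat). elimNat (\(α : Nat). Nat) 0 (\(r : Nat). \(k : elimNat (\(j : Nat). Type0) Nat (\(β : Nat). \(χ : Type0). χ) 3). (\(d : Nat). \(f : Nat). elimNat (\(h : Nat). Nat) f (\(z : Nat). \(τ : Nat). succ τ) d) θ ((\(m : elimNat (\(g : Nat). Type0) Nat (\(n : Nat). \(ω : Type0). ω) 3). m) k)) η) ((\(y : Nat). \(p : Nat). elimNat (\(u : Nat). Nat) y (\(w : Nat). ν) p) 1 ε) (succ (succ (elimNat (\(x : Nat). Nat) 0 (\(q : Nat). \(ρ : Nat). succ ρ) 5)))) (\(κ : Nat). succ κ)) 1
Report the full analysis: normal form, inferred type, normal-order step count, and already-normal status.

normal form:
  14
the term's type:
  Nat
reduction steps (normal order): 68
already normal: no
first contracted redex: a beta-redex


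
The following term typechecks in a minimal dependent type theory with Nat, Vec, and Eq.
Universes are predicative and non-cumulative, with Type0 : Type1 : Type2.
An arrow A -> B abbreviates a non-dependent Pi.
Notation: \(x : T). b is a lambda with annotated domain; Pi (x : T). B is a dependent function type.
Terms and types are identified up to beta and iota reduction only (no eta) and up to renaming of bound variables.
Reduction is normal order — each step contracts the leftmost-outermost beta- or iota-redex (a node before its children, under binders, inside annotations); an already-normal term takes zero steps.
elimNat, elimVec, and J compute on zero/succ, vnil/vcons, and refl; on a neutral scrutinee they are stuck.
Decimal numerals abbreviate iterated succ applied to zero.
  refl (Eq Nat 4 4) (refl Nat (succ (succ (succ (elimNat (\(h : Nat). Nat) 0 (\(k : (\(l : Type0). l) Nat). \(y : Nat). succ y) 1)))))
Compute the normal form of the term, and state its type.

reduced normal form:
  refl (Eq Nat 4 4) (refl Nat 4)
the term's type:
  Eq (Eq Nat 4 4) (refl Nat 4) (refl Nat 4)
observation: 4 normal-order steps separate the term from its normal form.


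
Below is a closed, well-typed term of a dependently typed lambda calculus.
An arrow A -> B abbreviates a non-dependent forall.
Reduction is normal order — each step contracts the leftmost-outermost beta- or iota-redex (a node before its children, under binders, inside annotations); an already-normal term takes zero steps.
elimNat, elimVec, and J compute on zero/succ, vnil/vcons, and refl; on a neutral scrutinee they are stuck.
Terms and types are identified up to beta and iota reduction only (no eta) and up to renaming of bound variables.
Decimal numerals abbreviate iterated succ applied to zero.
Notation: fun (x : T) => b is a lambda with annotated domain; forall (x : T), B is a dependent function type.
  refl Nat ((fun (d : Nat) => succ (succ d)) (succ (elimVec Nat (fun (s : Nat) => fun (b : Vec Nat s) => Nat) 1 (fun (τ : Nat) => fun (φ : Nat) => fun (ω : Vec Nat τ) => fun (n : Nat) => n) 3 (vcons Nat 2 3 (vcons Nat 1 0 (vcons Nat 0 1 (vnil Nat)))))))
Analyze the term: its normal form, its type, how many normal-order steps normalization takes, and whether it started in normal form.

resulting normal form:
  refl Nat 4
type:
  Eq Nat 4 4
normal-order step count: 17
already normal: no
first redex: a beta-redex


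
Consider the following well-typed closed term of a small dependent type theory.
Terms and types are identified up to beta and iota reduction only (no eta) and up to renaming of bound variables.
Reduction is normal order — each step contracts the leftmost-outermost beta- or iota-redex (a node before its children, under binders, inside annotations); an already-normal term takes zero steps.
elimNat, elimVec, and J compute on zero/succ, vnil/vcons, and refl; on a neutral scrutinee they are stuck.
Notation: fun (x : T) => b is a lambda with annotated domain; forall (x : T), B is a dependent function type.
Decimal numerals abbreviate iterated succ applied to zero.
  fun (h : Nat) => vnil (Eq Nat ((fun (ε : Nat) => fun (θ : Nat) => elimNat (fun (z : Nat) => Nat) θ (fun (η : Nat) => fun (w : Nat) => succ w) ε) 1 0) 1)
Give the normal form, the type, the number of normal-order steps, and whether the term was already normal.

reduced normal form:
  fun (h : Nat) => vnil (Eq Nat 1 1)
the term's type:
  forall (h : Nat), Vec (Eq Nat 1 1) 0
steps to reach normal form (normal order): 6
started in normal form: no
first redex: a beta-redex


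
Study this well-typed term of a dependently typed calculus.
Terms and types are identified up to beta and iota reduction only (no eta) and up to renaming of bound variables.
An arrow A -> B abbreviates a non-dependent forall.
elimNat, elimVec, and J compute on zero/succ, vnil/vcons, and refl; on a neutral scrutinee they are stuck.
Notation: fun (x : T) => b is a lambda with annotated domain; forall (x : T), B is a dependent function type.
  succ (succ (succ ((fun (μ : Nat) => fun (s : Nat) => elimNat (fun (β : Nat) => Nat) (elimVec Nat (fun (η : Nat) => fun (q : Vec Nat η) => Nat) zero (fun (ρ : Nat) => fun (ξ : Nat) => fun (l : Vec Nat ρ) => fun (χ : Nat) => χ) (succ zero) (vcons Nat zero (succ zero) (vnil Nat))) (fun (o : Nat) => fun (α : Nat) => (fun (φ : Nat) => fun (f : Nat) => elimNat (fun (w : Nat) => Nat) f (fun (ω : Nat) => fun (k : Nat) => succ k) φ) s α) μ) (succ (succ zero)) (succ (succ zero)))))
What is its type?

type:
  Nat


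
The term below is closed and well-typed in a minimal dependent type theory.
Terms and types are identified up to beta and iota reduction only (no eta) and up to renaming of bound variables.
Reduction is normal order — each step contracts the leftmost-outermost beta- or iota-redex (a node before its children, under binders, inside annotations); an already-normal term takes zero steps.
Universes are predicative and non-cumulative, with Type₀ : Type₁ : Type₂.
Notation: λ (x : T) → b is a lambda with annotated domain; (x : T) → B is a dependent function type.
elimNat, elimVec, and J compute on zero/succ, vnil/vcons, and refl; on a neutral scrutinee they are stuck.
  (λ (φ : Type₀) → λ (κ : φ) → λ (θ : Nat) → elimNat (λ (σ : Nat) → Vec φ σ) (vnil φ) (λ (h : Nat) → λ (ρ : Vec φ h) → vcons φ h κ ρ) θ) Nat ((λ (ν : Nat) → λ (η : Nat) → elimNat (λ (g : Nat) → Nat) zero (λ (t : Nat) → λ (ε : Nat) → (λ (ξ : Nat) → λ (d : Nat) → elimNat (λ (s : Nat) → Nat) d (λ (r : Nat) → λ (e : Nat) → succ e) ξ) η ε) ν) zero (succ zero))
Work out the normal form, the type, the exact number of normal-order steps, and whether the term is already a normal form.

reduced normal form:
  λ (φ : Nat) → elimNat (λ (κ : Nat) → Vec Nat κ) (vnil Nat) (λ (θ : Nat) → λ (σ : Vec Nat θ) → vcons Nat θ zero σ) φ
the term's type:
  (φ : Nat) → Vec Nat φ
normal-order step count: 5
already normal: no
first redex: a beta-redex


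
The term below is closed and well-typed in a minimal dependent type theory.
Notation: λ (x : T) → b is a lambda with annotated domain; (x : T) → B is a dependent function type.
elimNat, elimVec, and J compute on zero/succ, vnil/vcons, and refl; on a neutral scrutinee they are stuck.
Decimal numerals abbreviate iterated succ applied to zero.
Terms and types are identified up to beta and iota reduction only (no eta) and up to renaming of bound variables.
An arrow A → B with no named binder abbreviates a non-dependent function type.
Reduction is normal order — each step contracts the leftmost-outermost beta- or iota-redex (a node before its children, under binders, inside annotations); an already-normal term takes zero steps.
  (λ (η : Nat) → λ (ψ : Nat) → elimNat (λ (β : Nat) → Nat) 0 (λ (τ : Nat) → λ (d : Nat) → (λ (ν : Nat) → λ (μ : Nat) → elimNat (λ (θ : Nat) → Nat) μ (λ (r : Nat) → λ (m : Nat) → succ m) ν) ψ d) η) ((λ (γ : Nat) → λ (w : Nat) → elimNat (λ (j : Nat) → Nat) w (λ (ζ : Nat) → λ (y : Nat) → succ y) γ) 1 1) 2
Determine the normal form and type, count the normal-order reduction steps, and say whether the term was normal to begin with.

normal form:
  4
inferred type:
  Nat
normal-order step count: 24
term was already normal: no
first contracted redex: a beta-redex


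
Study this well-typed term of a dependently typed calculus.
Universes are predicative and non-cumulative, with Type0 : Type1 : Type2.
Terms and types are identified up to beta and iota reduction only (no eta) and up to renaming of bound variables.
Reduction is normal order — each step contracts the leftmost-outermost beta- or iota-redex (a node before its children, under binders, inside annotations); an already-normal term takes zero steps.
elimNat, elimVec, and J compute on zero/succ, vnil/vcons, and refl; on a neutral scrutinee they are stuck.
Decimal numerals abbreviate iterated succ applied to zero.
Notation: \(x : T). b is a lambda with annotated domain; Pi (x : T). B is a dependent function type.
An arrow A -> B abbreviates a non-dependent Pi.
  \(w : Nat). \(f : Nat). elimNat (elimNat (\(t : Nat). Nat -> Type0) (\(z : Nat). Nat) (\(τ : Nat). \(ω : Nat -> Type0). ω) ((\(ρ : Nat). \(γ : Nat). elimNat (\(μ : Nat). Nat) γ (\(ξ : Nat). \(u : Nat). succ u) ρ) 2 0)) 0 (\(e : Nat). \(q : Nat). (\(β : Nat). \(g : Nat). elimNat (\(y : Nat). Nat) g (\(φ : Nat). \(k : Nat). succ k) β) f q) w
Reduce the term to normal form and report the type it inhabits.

normal form:
  \(w : Nat). \(f : Nat). elimNat (\(t : Nat). Nat) 0 (\(z : Nat). \(τ : Nat). elimNat (\(ω : Nat). Nat) τ (\(ρ : Nat). \(γ : Nat). succ γ) f) w
type:
  Nat -> Nat -> Nat


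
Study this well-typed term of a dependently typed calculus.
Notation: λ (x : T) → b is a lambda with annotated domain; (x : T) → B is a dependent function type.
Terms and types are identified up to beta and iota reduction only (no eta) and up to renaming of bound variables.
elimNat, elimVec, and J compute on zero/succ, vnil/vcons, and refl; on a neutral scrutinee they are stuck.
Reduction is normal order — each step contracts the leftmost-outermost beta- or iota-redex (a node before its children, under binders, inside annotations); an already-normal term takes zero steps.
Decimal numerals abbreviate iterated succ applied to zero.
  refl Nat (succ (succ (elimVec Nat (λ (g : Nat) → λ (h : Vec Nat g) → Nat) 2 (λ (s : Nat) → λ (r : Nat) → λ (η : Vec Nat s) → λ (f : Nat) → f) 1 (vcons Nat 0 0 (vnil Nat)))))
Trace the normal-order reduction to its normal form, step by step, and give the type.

normal-order reduction sequence:
  refl Nat (succ (succ (elimVec Nat (λ (g : Nat) → λ (h : Vec Nat g) → Nat) 2 (λ (s : Nat) → λ (r : Nat) → λ (η : Vec Nat s) → λ (f : Nat) → f) 1 (vcons Nat 0 0 (vnil Nat)))))
  ~> refl Nat (succ (succ ((λ (g : Nat) → λ (h : Nat) → λ (s : Vec Nat g) → λ (r : Nat) → r) 0 0 (vnil Nat) (elimVec Nat (λ (η : Nat) → λ (f : Vec Nat η) → Nat) 2 (λ (q : Nat) → λ (e : Nat) → λ (φ : Vec Nat q) → λ (α : Nat) → α) 0 (vnil Nat)))))
  ~> refl Nat (succ (succ ((λ (g : Nat) → λ (h : Vec Nat 0) → λ (s : Nat) → s) 0 (vnil Nat) (elimVec Nat (λ (r : Nat) → λ (η : Vec Nat r) → Nat) 2 (λ (f : Nat) → λ (q : Nat) → λ (e : Vec Nat f) → λ (φ : Nat) → φ) 0 (vnil Nat)))))
  ~> refl Nat (succ (succ ((λ (g : Vec Nat 0) → λ (h : Nat) → h) (vnil Nat) (elimVec Nat (λ (s : Nat) → λ (r : Vec Nat s) → Nat) 2 (λ (η : Nat) → λ (f : Nat) → λ (q : Vec Nat η) → λ (e : Nat) → e) 0 (vnil Nat)))))
  ~> refl Nat (succ (succ ((λ (g : Nat) → g) (elimVec Nat (λ (h : Nat) → λ (s : Vec Nat h) → Nat) 2 (λ (r : Nat) → λ (η : Nat) → λ (f : Vec Nat r) → λ (q : Nat) → q) 0 (vnil Nat)))))
  ~> refl Nat (succ (succ (elimVec Nat (λ (g : Nat) → λ (h : Vec Nat g) → Nat) 2 (λ (s : Nat) → λ (r : Nat) → λ (η : Vec Nat s) → λ (f : Nat) → f) 0 (vnil Nat))))
  ~> refl Nat 4
the term's type:
  Eq Nat 4 4


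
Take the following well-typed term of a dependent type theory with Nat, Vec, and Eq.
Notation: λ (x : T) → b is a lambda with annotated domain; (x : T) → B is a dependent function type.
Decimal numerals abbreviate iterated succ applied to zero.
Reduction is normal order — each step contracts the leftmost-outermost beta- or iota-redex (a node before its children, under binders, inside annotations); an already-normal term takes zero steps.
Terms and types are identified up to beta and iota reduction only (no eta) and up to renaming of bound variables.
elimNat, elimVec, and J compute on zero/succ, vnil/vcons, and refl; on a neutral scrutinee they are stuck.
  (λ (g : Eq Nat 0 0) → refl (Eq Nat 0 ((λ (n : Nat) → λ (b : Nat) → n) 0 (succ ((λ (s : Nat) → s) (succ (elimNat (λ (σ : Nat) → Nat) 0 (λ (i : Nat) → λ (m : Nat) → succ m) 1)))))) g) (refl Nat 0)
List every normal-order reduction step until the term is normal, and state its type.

normal-order reduction sequence:
  (λ (g : Eq Nat 0 0) → refl (Eq Nat 0 ((λ (n : Nat) → λ (b : Nat) → n) 0 (succ ((λ (s : Nat) → s) (succ (elimNat (λ (σ : Nat) → Nat) 0 (λ (i : Nat) → λ (m : Nat) → succ m) 1)))))) g) (refl Nat 0)
  ~> refl (Eq Nat 0 ((λ (g : Nat) → λ (n : Nat) → g) 0 (succ ((λ (b : Nat) → b) (succ (elimNat (λ (s : Nat) → Nat) 0 (λ (σ : Nat) → λ (i : Nat) → succ i) 1)))))) (refl Nat 0)
  ~> refl (Eq Nat 0 ((λ (g : Nat) → 0) (succ ((λ (n : Nat) → n) (succ (elimNat (λ (b : Nat) → Nat) 0 (λ (s : Nat) → λ (σ : Nat) → succ σ) 1)))))) (refl Nat 0)
  ~> refl (Eq Nat 0 0) (refl Nat 0)
inferred type:
  Eq (Eq Nat 0 0) (refl Nat 0) (refl Nat 0)


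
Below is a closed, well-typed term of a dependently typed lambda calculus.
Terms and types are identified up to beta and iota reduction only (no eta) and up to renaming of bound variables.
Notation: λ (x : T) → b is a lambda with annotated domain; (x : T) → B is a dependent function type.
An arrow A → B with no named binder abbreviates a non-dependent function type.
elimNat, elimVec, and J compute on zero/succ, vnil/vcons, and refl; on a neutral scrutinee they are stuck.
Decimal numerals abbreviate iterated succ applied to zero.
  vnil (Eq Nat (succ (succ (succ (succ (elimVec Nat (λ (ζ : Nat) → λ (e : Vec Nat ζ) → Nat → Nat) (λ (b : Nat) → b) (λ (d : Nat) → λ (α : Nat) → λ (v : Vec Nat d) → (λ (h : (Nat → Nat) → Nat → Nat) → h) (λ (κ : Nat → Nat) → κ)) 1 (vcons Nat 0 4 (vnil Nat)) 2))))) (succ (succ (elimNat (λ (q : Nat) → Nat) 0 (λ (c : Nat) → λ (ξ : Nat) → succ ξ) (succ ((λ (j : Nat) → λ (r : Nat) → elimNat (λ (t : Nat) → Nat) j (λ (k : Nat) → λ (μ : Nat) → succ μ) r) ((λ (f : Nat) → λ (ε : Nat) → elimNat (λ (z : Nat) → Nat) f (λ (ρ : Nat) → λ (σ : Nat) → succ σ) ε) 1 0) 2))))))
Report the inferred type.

inferred type:
  Vec (Eq Nat 6 6) 0


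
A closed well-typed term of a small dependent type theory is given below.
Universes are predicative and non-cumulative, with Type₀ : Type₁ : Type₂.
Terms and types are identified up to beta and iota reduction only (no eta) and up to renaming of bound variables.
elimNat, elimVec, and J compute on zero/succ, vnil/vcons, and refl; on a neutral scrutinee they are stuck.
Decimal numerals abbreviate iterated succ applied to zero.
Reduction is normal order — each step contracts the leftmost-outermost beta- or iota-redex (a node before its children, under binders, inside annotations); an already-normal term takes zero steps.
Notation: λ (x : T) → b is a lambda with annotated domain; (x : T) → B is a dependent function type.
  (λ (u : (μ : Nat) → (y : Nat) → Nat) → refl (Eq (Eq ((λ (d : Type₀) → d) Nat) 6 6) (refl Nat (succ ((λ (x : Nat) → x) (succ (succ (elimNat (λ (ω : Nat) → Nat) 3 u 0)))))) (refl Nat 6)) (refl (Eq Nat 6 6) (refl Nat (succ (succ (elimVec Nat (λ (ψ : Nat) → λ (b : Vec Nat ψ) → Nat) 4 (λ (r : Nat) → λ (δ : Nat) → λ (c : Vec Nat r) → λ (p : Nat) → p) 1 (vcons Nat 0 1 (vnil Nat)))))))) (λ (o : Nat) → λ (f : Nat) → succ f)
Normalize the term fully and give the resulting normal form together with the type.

reduced normal form:
  refl (Eq (Eq Nat 6 6) (refl Nat 6) (refl Nat 6)) (refl (Eq Nat 6 6) (refl Nat 6))
the term's type:
  Eq (Eq (Eq Nat 6 6) (refl Nat 6) (refl Nat 6)) (refl (Eq Nat 6 6) (refl Nat 6)) (refl (Eq Nat 6 6) (refl Nat 6))


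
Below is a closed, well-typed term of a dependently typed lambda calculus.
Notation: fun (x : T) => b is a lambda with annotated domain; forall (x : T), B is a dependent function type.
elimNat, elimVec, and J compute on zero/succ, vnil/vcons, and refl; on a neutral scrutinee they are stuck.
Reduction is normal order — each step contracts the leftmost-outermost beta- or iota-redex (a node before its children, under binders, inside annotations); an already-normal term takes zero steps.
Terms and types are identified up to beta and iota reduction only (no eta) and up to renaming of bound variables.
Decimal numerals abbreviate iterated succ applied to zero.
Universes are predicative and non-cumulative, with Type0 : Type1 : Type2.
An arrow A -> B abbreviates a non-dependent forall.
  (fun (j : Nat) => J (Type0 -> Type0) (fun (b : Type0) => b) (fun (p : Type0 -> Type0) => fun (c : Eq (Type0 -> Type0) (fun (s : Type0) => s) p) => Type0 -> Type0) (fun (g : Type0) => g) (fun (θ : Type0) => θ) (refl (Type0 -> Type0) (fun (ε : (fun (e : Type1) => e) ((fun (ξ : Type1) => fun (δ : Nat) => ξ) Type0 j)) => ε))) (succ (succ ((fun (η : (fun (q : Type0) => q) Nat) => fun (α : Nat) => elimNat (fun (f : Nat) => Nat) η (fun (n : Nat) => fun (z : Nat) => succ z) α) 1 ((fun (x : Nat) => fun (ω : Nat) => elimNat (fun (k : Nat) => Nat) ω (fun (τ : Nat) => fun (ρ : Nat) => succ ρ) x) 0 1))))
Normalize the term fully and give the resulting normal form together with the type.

reduced normal form:
  fun (j : Type0) => j
the term's type:
  Type0 -> Type0
observation: 2 normal-order steps separate the term from its normal form.


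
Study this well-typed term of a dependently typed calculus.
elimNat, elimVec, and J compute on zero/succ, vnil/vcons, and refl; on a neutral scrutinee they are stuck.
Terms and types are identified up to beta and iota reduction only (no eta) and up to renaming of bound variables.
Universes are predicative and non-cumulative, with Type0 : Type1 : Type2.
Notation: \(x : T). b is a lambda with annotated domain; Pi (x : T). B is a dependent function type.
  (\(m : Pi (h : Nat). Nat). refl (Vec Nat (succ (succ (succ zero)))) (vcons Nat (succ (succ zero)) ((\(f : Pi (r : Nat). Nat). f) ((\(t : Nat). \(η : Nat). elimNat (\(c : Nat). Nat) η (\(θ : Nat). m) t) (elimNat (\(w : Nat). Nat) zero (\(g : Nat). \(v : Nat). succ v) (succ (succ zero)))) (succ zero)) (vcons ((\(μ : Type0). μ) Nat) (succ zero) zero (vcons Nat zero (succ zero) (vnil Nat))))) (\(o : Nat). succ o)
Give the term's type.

the term's type:
  Eq (Vec Nat (succ (succ (succ zero)))) (vcons Nat (succ (succ zero)) (succ (succ (succ zero))) (vcons Nat (succ zero) zero (vcons Nat zero (succ zero) (vnil Nat)))) (vcons Nat (succ (succ zero)) (succ (succ (succ zero))) (vcons Nat (succ zero) zero (vcons Nat zero (succ zero) (vnil Nat))))


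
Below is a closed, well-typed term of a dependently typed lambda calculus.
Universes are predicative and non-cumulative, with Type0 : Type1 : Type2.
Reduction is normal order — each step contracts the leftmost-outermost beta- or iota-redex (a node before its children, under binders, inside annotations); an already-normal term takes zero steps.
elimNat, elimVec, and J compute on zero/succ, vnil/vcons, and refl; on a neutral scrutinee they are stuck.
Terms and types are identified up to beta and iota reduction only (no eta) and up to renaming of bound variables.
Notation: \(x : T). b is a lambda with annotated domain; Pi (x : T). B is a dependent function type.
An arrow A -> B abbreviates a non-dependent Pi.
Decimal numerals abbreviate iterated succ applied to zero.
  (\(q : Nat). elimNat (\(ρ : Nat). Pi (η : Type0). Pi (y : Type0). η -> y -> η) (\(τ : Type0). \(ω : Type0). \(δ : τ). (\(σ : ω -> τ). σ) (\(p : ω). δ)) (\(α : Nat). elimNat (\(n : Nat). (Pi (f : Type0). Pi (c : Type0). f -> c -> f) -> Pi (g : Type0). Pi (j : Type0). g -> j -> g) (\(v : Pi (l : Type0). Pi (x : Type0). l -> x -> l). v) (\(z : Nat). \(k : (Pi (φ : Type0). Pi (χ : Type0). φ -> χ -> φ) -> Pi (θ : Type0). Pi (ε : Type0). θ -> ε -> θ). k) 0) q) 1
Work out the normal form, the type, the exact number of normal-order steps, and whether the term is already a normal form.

normal form:
  \(q : Type0). \(ρ : Type0). \(η : q). \(y : ρ). η
the term's type:
  Pi (q : Type0). Pi (ρ : Type0). q -> ρ -> q
reduction steps (normal order): 7
already normal: no
first contracted redex: a beta-redex


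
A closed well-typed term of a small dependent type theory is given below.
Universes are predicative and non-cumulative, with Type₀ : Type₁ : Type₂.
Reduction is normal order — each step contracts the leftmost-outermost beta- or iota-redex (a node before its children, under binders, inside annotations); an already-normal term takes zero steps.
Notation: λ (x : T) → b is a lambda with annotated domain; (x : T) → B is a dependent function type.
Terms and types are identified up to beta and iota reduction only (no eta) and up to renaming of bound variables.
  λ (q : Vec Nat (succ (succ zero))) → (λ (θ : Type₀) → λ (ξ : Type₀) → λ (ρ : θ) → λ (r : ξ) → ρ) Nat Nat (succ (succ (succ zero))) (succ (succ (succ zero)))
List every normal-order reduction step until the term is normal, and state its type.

reduction (normal order):
  λ (q : Vec Nat (succ (succ zero))) → (λ (θ : Type₀) → λ (ξ : Type₀) → λ (ρ : θ) → λ (r : ξ) → ρ) Nat Nat (succ (succ (succ zero))) (succ (succ (succ zero)))
  ~> λ (q : Vec Nat (succ (succ zero))) → (λ (θ : Type₀) → λ (ξ : Nat) → λ (ρ : θ) → ξ) Nat (succ (succ (succ zero))) (succ (succ (succ zero)))
  ~> λ (q : Vec Nat (succ (succ zero))) → (λ (θ : Nat) → λ (ξ : Nat) → θ) (succ (succ (succ zero))) (succ (succ (succ zero)))
  ~> λ (q : Vec Nat (succ (succ zero))) → (λ (θ : Nat) → succ (succ (succ zero))) (succ (succ (succ zero)))
  ~> λ (q : Vec Nat (succ (succ zero))) → succ (succ (succ zero))
the term's type:
  (q : Vec Nat (succ (succ zero))) → Nat


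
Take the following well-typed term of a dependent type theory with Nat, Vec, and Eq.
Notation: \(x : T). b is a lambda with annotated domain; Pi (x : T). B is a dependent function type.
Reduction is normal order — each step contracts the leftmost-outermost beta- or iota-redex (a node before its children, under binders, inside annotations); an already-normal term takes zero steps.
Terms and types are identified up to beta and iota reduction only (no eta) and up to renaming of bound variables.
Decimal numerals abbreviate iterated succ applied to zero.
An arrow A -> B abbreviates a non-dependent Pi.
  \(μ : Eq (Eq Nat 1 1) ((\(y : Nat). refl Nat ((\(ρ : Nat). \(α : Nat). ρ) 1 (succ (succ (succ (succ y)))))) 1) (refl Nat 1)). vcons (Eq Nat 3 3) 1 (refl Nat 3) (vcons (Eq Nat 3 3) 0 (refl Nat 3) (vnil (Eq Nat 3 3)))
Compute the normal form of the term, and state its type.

reduced normal form:
  \(μ : Eq (Eq Nat 1 1) (refl Nat 1) (refl Nat 1)). vcons (Eq Nat 3 3) 1 (refl Nat 3) (vcons (Eq Nat 3 3) 0 (refl Nat 3) (vnil (Eq Nat 3 3)))
inferred type:
  Eq (Eq Nat 1 1) (refl Nat 1) (refl Nat 1) -> Vec (Eq Nat 3 3) 2


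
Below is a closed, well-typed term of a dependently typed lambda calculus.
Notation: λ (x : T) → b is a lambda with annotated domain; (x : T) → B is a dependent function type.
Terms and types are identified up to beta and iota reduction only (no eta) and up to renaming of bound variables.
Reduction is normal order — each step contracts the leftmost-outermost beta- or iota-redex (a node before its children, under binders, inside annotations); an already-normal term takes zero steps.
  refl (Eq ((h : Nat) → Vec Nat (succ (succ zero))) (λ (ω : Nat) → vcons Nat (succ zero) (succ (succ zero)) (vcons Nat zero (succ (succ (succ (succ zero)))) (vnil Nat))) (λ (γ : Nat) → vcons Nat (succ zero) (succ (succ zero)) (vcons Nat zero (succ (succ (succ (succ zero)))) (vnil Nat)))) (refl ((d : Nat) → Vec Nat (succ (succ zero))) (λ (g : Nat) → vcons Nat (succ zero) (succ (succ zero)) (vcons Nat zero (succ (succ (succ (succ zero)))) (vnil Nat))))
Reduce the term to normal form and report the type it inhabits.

resulting normal form:
  refl (Eq ((h : Nat) → Vec Nat (succ (succ zero))) (λ (ω : Nat) → vcons Nat (succ zero) (succ (succ zero)) (vcons Nat zero (succ (succ (succ (succ zero)))) (vnil Nat))) (λ (γ : Nat) → vcons Nat (succ zero) (succ (succ zero)) (vcons Nat zero (succ (succ (succ (succ zero)))) (vnil Nat)))) (refl ((d : Nat) → Vec Nat (succ (succ zero))) (λ (g : Nat) → vcons Nat (succ zero) (succ (succ zero)) (vcons Nat zero (succ (succ (succ (succ zero)))) (vnil Nat))))
inferred type:
  Eq (Eq ((h : Nat) → Vec Nat (succ (succ zero))) (λ (ω : Nat) → vcons Nat (succ zero) (succ (succ zero)) (vcons Nat zero (succ (succ (succ (succ zero)))) (vnil Nat))) (λ (γ : Nat) → vcons Nat (succ zero) (succ (succ zero)) (vcons Nat zero (succ (succ (succ (succ zero)))) (vnil Nat)))) (refl ((d : Nat) → Vec Nat (succ (succ zero))) (λ (g : Nat) → vcons Nat (succ zero) (succ (succ zero)) (vcons Nat zero (succ (succ (succ (succ zero)))) (vnil Nat)))) (refl ((l : Nat) → Vec Nat (succ (succ zero))) (λ (s : Nat) → vcons Nat (succ zero) (succ (succ zero)) (vcons Nat zero (succ (succ (succ (succ zero)))) (vnil Nat))))
observation: the term is already in normal form.


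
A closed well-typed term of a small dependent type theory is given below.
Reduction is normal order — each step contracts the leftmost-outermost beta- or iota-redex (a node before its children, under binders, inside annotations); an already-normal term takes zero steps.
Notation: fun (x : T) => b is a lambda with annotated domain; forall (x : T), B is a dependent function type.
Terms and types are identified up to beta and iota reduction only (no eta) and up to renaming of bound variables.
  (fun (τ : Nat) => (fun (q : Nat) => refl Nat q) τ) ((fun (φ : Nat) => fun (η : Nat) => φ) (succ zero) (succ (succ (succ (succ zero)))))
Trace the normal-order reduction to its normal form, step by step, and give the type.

reduction (normal order):
  (fun (τ : Nat) => (fun (q : Nat) => refl Nat q) τ) ((fun (φ : Nat) => fun (η : Nat) => φ) (succ zero) (succ (succ (succ (succ zero)))))
  ~> (fun (τ : Nat) => refl Nat τ) ((fun (q : Nat) => fun (φ : Nat) => q) (succ zero) (succ (succ (succ (succ zero)))))
  ~> refl Nat ((fun (τ : Nat) => fun (q : Nat) => τ) (succ zero) (succ (succ (succ (succ zero)))))
  ~> refl Nat ((fun (τ : Nat) => succ zero) (succ (succ (succ (succ zero)))))
  ~> refl Nat (succ zero)
type:
  Eq Nat (succ zero) (succ zero)


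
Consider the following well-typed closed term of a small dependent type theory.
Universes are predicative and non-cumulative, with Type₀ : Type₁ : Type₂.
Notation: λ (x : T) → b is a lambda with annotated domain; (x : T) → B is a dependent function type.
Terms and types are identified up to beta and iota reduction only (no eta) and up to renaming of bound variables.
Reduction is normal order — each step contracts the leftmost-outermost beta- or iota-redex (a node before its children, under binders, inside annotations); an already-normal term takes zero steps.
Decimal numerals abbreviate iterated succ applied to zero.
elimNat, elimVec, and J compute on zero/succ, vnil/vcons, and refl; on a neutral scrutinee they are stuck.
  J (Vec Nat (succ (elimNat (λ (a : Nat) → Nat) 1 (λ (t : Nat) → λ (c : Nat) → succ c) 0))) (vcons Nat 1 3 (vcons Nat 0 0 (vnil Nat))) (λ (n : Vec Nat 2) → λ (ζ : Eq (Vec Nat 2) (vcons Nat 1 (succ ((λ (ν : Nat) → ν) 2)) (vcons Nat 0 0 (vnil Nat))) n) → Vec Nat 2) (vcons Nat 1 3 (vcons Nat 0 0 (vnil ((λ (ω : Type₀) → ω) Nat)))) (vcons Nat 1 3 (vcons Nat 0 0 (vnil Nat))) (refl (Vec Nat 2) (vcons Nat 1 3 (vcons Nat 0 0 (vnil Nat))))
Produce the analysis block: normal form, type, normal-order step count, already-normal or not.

normal form:
  vcons Nat 1 3 (vcons Nat 0 0 (vnil Nat))
inferred type:
  Vec Nat 2
reduction steps (normal order): 2
term was already normal: no
first redex: a J iota-redex


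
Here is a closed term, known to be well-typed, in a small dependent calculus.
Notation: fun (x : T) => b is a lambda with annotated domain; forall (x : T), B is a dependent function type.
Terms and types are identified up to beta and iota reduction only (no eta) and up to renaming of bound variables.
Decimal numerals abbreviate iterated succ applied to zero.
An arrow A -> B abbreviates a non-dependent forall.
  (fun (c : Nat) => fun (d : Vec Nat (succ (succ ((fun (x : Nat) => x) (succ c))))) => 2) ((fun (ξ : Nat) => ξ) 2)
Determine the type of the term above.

the term's type:
  Vec Nat 5 -> Nat


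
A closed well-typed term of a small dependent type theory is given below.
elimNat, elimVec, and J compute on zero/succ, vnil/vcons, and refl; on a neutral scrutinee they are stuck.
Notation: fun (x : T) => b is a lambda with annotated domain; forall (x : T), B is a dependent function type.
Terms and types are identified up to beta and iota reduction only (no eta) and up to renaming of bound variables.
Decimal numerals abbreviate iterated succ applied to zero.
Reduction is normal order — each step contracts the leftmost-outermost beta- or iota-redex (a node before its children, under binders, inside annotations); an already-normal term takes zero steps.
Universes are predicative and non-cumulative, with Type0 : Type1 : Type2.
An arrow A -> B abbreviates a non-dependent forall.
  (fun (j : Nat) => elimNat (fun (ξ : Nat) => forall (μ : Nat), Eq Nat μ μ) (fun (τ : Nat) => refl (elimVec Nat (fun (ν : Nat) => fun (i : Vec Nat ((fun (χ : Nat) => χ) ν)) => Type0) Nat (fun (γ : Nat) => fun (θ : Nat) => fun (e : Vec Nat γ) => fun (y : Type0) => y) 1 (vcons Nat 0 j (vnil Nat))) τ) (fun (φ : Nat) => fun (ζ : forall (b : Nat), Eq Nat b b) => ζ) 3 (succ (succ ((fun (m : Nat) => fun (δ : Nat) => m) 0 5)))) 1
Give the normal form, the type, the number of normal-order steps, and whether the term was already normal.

resulting normal form:
  refl Nat 2
inferred type:
  Eq Nat 2 2
normal-order step count: 20
started in normal form: no
first contracted redex: a beta-redex


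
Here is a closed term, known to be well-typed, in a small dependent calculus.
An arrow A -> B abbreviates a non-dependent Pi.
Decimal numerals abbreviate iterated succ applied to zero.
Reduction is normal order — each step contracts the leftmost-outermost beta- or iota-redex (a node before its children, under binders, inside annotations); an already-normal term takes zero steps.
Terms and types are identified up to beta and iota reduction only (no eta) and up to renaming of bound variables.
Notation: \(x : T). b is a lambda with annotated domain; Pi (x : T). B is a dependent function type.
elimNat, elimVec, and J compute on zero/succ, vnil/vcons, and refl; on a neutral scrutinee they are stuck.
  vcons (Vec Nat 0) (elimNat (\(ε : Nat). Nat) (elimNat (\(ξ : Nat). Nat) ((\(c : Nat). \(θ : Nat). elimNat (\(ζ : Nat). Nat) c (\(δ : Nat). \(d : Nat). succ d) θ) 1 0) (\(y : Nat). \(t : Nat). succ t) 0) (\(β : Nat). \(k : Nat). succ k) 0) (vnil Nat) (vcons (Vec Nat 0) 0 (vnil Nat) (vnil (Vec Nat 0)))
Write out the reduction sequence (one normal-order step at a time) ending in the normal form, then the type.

normal-order reduction:
  vcons (Vec Nat 0) (elimNat (\(ε : Nat). Nat) (elimNat (\(ξ : Nat). Nat) ((\(c : Nat). \(θ : Nat). elimNat (\(ζ : Nat). Nat) c (\(δ : Nat). \(d : Nat). succ d) θ) 1 0) (\(y : Nat). \(t : Nat). succ t) 0) (\(β : Nat). \(k : Nat). succ k) 0) (vnil Nat) (vcons (Vec Nat 0) 0 (vnil Nat) (vnil (Vec Nat 0)))
  ~> vcons (Vec Nat 0) (elimNat (\(ε : Nat). Nat) ((\(ξ : Nat). \(c : Nat). elimNat (\(θ : Nat). Nat) ξ (\(ζ : Nat). \(δ : Nat). succ δ) c) 1 0) (\(d : Nat). \(y : Nat). succ y) 0) (vnil Nat) (vcons (Vec Nat 0) 0 (vnil Nat) (vnil (Vec Nat 0)))
  ~> vcons (Vec Nat 0) ((\(ε : Nat). \(ξ : Nat). elimNat (\(c : Nat). Nat) ε (\(θ : Nat). \(ζ : Nat). succ ζ) ξ) 1 0) (vnil Nat) (vcons (Vec Nat 0) 0 (vnil Nat) (vnil (Vec Nat 0)))
  ~> vcons (Vec Nat 0) ((\(ε : Nat). elimNat (\(ξ : Nat). Nat) 1 (\(c : Nat). \(θ : Nat). succ θ) ε) 0) (vnil Nat) (vcons (Vec Nat 0) 0 (vnil Nat) (vnil (Vec Nat 0)))
  ~> vcons (Vec Nat 0) (elimNat (\(ε : Nat). Nat) 1 (\(ξ : Nat). \(c : Nat). succ c) 0) (vnil Nat) (vcons (Vec Nat 0) 0 (vnil Nat) (vnil (Vec Nat 0)))
  ~> vcons (Vec Nat 0) 1 (vnil Nat) (vcons (Vec Nat 0) 0 (vnil Nat) (vnil (Vec Nat 0)))
inferred type:
  Vec (Vec Nat 0) 2


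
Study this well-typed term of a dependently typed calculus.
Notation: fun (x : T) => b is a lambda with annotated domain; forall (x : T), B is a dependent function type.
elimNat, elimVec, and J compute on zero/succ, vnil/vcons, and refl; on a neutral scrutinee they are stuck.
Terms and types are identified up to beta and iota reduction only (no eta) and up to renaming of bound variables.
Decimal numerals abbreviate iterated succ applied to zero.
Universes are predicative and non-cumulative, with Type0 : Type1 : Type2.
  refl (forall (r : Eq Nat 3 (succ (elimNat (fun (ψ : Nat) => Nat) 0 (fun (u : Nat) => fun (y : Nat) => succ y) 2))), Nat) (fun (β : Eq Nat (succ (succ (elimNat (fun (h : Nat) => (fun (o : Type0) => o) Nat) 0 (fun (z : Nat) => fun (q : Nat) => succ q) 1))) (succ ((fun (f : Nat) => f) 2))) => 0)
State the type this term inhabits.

inferred type:
  Eq (forall (r : Eq Nat 3 3), Nat) (fun (ψ : Eq Nat 3 3) => 0) (fun (u : Eq Nat 3 3) => 0)


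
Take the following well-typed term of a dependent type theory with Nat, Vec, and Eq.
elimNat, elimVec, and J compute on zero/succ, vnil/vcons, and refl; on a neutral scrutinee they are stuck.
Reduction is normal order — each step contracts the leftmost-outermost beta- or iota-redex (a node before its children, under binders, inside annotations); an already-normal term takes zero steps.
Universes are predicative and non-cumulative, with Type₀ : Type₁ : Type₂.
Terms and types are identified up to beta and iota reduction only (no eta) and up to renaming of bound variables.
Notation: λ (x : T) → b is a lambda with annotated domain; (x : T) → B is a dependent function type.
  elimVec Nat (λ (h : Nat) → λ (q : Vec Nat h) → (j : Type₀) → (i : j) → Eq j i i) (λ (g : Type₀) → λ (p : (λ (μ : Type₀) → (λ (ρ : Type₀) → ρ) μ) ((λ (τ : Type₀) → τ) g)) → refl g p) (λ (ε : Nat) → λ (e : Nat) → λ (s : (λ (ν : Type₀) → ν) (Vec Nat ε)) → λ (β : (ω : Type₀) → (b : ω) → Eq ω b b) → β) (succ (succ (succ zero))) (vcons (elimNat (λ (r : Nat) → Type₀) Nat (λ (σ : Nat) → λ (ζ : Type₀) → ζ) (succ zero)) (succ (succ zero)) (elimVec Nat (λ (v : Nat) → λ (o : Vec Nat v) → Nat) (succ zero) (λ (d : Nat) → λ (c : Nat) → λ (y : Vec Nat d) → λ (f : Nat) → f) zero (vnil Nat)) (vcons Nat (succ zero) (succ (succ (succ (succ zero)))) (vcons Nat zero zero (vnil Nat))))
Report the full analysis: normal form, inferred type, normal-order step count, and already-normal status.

normal form:
  λ (h : Type₀) → λ (q : h) → refl h q
type:
  (h : Type₀) → (q : h) → Eq h q q
reduction steps (normal order): 19
already normal: no
first redex: an elimVec iota-redex


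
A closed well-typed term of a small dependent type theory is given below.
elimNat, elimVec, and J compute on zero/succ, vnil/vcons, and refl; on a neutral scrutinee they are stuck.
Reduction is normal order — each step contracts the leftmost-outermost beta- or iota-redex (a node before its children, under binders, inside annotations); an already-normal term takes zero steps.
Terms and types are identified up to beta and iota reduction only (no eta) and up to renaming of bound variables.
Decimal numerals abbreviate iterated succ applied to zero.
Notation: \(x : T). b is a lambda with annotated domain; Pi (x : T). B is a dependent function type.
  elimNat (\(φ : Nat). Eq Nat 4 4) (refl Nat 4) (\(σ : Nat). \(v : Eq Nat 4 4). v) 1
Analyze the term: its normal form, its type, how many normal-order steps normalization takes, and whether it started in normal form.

reduced normal form:
  refl Nat 4
the term's type:
  Eq Nat 4 4
normal-order step count: 4
started in normal form: no
first redex: an elimNat iota-redex


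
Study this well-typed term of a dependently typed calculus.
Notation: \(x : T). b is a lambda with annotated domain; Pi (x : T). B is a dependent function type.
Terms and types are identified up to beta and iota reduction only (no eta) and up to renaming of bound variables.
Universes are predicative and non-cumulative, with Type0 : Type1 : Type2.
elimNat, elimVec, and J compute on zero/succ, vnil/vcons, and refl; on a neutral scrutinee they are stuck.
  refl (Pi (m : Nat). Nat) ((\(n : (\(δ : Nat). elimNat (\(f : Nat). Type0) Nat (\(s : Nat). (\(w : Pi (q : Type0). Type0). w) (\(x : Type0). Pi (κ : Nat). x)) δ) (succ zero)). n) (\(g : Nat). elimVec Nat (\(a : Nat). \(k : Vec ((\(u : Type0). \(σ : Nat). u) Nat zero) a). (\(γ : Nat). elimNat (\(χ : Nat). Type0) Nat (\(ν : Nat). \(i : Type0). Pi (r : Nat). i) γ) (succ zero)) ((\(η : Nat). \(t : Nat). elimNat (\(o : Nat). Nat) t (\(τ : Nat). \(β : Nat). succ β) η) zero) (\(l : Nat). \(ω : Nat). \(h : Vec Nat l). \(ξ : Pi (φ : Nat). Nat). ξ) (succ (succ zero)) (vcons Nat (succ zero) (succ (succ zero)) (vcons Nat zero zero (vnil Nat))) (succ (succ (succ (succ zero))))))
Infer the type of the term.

the term's type:
  Eq (Pi (m : Nat). Nat) (\(n : Nat). succ (succ (succ (succ zero)))) (\(δ : Nat). succ (succ (succ (succ zero))))
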